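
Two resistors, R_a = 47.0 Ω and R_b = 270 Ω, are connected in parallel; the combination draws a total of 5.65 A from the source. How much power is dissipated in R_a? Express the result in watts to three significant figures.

Parallel branches share V, not I — compute V via R_eq, then use V²/R for the target branch.
1/R_eq = 1/47.0 + 1/270 ⇒ R_eq = 40.03 Ω
V = I_total × R_eq = 5.650 × 40.03 = 226.2 V
P_R_a = V² / R_a = (226.2)² / 47.0 = 1088 W

1090 W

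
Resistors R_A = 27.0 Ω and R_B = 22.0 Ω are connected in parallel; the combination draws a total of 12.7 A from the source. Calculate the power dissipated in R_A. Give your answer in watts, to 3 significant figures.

878 W

Only the total current is stated, so first find the parallel equivalent to get the voltage across the combination.
1/R_eq = 1/27.0 + 1/22.0 ⇒ R_eq = 12.12 Ω
V = I_total × R_eq = 12.70 × 12.12 = 154.0 V
P_R_A = V² / R_A = (154.0)² / 27.0 = 877.9 W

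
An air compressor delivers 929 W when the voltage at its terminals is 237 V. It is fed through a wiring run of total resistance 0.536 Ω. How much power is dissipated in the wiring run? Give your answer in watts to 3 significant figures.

Line loss is just I²R for the cable — we know both I and R_line directly.
I = P / V = 929 / 237 = 3.920 A through the wiring run.
P_line = I² R_line = (3.920)² × 0.536 = 8.236 W

8.24 W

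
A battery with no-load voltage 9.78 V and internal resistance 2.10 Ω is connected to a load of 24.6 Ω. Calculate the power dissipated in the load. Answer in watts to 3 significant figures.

3.30 W

With r and R in series, I = ε/(r+R); the load dissipates I²R.
I = ε / (r + R) = 9.78 / (2.10 + 24.6) = 0.3663 A
P_load = I² R = (0.3663)² × 24.6 = 3.301 W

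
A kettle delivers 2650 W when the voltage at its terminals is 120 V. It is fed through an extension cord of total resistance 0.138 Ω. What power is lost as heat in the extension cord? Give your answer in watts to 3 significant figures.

67.3 W

Only the current and the line resistance are needed for the I²R loss.
I = P / V = 2650 / 120 = 22.08 A through the extension cord.
P_line = I² R_line = (22.08)² × 0.138 = 67.30 W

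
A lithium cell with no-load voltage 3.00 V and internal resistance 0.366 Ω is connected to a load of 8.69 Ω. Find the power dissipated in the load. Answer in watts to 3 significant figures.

0.954 W

With r and R in series, I = ε/(r+R); the load dissipates I²R.
I = ε / (r + R) = 3.00 / (0.366 + 8.69) = 0.3313 A
P_load = I² R = (0.3313)² × 8.69 = 0.9537 W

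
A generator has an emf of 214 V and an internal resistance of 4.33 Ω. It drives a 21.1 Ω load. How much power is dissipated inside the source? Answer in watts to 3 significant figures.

307 W

Internal loss is I²r, with I set by the total series resistance r+R.
I = ε / (r + R) = 214 / (4.33 + 21.1) = 8.415 A
P_int = I² r = (8.415)² × 4.33 = 306.6 W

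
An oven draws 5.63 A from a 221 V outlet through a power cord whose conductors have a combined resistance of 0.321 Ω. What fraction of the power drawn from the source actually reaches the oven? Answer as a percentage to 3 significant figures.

The power cord carries the full 5.63 A.
P_line = I² R_line = (5.630)² × 0.321 = 10.17 W
P_source = V I = 221 × 5.630 = 1244 W; P_load = 1234 W
η = P_load / P_source = 1234 / 1244 = 0.9918

99.2 %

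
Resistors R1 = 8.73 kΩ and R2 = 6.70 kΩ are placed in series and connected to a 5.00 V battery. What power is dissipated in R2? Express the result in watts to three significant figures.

0.000704 W

Series elements share the same current, so find I first, then use P = I²R.
R_total = (8.73 + 6.70) kΩ = 15430 Ω
I = V / R_total = 5.00 / 15430 = 0.0003240 A
P_R2 = I² × R2 = (0.0003240)² × 6700 = 0.0007035 W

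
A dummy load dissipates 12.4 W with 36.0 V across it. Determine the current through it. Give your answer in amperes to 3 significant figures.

0.344 A

From P = V I = I²R = V²/R, with the two given quantities we get I = P / V.
I = 12.4 / 36.0 = 0.3444 A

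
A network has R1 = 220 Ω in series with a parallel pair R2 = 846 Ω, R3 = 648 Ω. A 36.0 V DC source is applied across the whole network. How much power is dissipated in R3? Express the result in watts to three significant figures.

0.782 W

Collapse R2‖R3 to a single equivalent, reducing the network to two series elements.
R_p = (846×648)/(846+648) = 366.9 Ω
R_total = 220 + 366.9 = 586.9 Ω
I = V / R_total = 36.0 / 586.9 = 0.06134 A
Voltage across the parallel pair: V_p = I × R_p = 0.06134 × 366.9 = 22.51 V
R3 is across V_p, so use P = V²/R for that branch.
P_R3 = (22.51)² / 648 = 0.7817 W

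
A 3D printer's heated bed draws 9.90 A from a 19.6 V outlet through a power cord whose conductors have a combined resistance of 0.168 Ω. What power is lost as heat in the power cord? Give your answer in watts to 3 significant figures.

16.5 W

Line loss is just I²R for the cable — we know both I and R_line directly.
The power cord carries the full 9.90 A.
P_line = I² R_line = (9.900)² × 0.168 = 16.47 W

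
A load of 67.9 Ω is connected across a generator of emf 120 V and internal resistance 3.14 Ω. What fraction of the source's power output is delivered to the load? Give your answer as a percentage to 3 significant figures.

95.6 %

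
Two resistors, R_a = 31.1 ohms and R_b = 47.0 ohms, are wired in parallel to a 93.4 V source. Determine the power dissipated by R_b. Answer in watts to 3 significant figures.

Each parallel branch sees the full supply voltage, so P = V²/R applies directly to the target branch.
P_R_b = V² / R_b = (93.4)² / 47.0 Ω = 185.6 W

186 W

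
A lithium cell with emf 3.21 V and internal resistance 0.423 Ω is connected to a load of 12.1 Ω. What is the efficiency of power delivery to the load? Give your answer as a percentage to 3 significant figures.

96.6 %

The source delivers εI, of which I²R reaches the load and I²r is lost; since I is common, η = R/(R+r).
η = R / (R + r) = 12.1 / (12.1 + 0.423) = 0.9662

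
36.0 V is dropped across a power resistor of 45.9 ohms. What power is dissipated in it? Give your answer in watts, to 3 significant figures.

28.2 W

V and R are stated; P = V²/R avoids computing the current.
P = (36.0 V)² / 45.9 Ω = 28.24 W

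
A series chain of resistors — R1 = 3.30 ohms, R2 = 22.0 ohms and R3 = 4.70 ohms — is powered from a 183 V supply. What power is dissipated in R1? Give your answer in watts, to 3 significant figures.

123 W

Since the resistors are in series they all carry the loop current I = V/R_total; the power in any one is I²R.
R_total = 3.30 + 22.0 + 4.70 = 30.00 Ω
I = V / R_total = 183 / 30.00 = 6.100 A
P_R1 = I² × R1 = (6.100)² × 3.30 = 122.8 W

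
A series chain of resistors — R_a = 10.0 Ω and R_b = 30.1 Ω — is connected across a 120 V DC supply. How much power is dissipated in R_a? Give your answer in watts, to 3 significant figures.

89.6 W

Series elements share the same current, so find I first, then use P = I²R.
R_total = 10.0 + 30.1 = 40.10 Ω
I = V / R_total = 120 / 40.10 = 2.993 A
P_R_a = I² × R_a = (2.993)² × 10.0 = 89.55 W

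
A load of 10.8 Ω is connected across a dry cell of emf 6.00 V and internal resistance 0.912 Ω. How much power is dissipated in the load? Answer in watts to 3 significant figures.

2.83 W

Find the circuit current first, then P = I²R for the load (series elements share I).
I = ε / (r + R) = 6.00 / (0.912 + 10.8) = 0.5123 A
P_load = I² R = (0.5123)² × 10.8 = 2.834 W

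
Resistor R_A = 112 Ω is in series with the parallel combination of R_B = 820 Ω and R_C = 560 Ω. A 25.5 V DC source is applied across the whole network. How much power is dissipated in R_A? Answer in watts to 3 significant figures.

Collapse R_B‖R_C to a single equivalent, reducing the network to two series elements.
R_p = (820×560)/(820+560) = 332.8 Ω
R_total = 112 + 332.8 = 444.8 Ω
I = V / R_total = 25.5 / 444.8 = 0.05734 A
R_A carries the full series current, so P = I²R.
P_R_A = (0.05734)² × 112 = 0.3682 W

0.368 W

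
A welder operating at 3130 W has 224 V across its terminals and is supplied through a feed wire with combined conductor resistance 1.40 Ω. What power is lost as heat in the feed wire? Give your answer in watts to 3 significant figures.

Only the current and the line resistance are needed for the I²R loss.
I = P / V = 3130 / 224 = 13.97 A through the feed wire.
P_line = I² R_line = (13.97)² × 1.40 = 273.4 W

273 W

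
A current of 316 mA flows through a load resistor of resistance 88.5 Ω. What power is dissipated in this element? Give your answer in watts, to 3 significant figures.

With I and R stated, P = I²R applies in one step.
P = (0.3160 A)² × 88.5 Ω = 8.837 W

8.84 W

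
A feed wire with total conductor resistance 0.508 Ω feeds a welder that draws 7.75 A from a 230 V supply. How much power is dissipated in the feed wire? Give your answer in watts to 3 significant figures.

Only the current and the line resistance are needed for the I²R loss.
The feed wire carries the full 7.75 A.
P_line = I² R_line = (7.750)² × 0.508 = 30.51 W

30.5 W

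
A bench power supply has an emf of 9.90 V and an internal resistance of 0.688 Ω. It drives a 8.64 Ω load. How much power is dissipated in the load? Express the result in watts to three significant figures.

9.73 W

Find the circuit current first, then P = I²R for the load (series elements share I).
I = ε / (r + R) = 9.90 / (0.688 + 8.64) = 1.061 A
P_load = I² R = (1.061)² × 8.64 = 9.732 W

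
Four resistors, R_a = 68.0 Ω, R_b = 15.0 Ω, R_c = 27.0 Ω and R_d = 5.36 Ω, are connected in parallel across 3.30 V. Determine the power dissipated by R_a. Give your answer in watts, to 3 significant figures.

R_a sits directly across the source, so P = V²/R with V = 3.30 V.
P_R_a = V² / R_a = (3.30)² / 68.0 Ω = 0.1601 W

0.160 W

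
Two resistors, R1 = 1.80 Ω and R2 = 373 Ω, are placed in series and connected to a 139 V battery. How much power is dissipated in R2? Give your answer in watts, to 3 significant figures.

The current is common to all series resistors; compute it, then apply P = I²R for the target.
R_total = 1.80 + 373 = 374.8 Ω
I = V / R_total = 139 / 374.8 = 0.3709 A
P_R2 = I² × R2 = (0.3709)² × 373 = 51.30 W

51.3 W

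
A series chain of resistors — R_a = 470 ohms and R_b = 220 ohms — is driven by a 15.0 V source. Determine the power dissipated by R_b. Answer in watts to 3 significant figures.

The current is common to all series resistors; compute it, then apply P = I²R for the target.
R_total = 470 + 220 = 690.0 Ω
I = V / R_total = 15.0 / 690.0 = 0.02174 A
P_R_b = I² × R_b = (0.02174)² × 220 = 0.1040 W

0.104 W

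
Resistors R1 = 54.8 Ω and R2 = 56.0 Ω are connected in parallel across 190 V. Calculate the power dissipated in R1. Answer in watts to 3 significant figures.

Every branch has 190 V across it, so for R1 the power is simply V²/R.
P_R1 = V² / R1 = (190)² / 54.8 Ω = 658.8 W

659 W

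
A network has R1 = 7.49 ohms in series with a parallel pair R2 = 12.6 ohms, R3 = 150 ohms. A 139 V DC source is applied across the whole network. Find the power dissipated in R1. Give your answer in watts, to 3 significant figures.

396 W

Reduce the parallel pair to R_p first; the network is then a simple series string.
R_p = (12.6×150)/(12.6+150) = 11.62 Ω
R_total = 7.49 + 11.62 = 19.11 Ω
I = V / R_total = 139 / 19.11 = 7.272 A
All the current flows through R1; use P = I²R.
P_R1 = (7.272)² × 7.49 = 396.1 W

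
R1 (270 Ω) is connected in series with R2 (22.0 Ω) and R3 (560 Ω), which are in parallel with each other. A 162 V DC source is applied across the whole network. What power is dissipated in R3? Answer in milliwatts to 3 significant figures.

248 mW

Reduce the parallel pair to R_p first; the network is then a simple series string.
R_p = (22.0×560)/(22.0+560) = 21.17 Ω
R_total = 270 + 21.17 = 291.2 Ω
I = V / R_total = 162 / 291.2 = 0.5564 A
Voltage across the parallel pair: V_p = I × R_p = 0.5564 × 21.17 = 11.78 V
R3 sees V_p directly, so P = V_p² / R3.
P_R3 = (11.78)² / 560 = 0.2477 W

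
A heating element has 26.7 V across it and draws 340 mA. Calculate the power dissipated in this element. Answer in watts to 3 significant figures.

9.08 W

Since both terminal voltage and current are stated, P = V I gives the power in one step.
P = 26.7 V × 0.3400 A = 9.078 W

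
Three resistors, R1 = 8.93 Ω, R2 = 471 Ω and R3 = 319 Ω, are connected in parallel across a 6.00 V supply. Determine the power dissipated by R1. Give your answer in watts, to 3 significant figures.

4.03 W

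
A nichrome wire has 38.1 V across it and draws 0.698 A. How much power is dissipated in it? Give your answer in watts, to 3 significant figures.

Both the voltage across and the current through the element are known, so P = V I applies directly.
P = 38.1 V × 0.6980 A = 26.59 W

26.6 W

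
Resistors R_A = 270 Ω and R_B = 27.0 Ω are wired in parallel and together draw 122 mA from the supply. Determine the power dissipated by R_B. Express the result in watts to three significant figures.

Only the total current is stated, so first find the parallel equivalent to get the voltage across the combination.
1/R_eq = 1/270 + 1/27.0 ⇒ R_eq = 24.55 Ω
V = I_total × R_eq = 0.1220 × 24.55 = 2.995 V
P_R_B = V² / R_B = (2.995)² / 27.0 = 0.3321 W

0.332 W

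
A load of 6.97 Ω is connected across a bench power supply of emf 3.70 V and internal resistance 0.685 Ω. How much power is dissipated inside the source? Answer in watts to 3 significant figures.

The internal resistance carries the same current as the load; P_int = I²r.
I = ε / (r + R) = 3.70 / (0.685 + 6.97) = 0.4833 A
P_int = I² r = (0.4833)² × 0.685 = 0.1600 W

0.160 W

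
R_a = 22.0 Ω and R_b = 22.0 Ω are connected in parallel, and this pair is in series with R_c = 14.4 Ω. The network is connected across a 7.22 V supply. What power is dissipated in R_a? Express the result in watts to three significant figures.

Reduce the parallel combination to a single R_p; the circuit then becomes R_p in series with the remaining resistor.
R_p = (22.0×22.0)/(22.0+22.0) = 11.00 Ω
R_total = R_p + 14.4 = 11.00 + 14.4 = 25.40 Ω
I = V / R_total = 7.22 / 25.40 = 0.2843 A
Voltage across the parallel pair: V_p = I × R_p = 0.2843 × 11.00 = 3.127 V
Use P = V²/R for R_a with V = V_p.
P_R_a = (3.127)² / 22.0 = 0.4444 W

0.444 W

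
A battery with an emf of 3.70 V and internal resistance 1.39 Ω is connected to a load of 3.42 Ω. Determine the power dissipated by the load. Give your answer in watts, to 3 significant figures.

Find the circuit current first, then P = I²R for the load (series elements share I).
I = ε / (r + R) = 3.70 / (1.39 + 3.42) = 0.7692 A
P_load = I² R = (0.7692)² × 3.42 = 2.024 W

2.02 W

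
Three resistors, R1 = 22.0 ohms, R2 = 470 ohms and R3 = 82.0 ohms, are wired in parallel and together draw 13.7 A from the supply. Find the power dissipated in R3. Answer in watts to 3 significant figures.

641 W

We need the common branch voltage; get it from I_total × R_eq, then P = V²/R for the branch.
1/R_eq = 1/22.0 + 1/470 + 1/82.0 ⇒ R_eq = 16.73 Ω
V = I_total × R_eq = 13.70 × 16.73 = 229.2 V
P_R3 = V² / R3 = (229.2)² / 82.0 = 640.6 W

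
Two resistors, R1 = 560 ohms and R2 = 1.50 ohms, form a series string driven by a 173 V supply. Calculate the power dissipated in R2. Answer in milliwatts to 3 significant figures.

142 mW

The current is common to all series resistors; compute it, then apply P = I²R for the target.
R_total = 560 + 1.50 = 561.5 Ω
I = V / R_total = 173 / 561.5 = 0.3081 A
P_R2 = I² × R2 = (0.3081)² × 1.50 = 0.1424 W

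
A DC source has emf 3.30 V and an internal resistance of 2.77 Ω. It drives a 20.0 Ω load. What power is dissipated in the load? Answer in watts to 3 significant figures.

0.420 W

Load and internal resistance form a series loop — compute the loop current, then the load power via I²R.
I = ε / (r + R) = 3.30 / (2.77 + 20.0) = 0.1449 A
P_load = I² R = (0.1449)² × 20.0 = 0.4201 W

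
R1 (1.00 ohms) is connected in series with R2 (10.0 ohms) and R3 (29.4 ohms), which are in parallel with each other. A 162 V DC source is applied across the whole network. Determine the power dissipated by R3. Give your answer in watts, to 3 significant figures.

Reduce the parallel pair to R_p first; the network is then a simple series string.
R_p = (10.0×29.4)/(10.0+29.4) = 7.462 Ω
R_total = 1.00 + 7.462 = 8.462 Ω
I = V / R_total = 162 / 8.462 = 19.14 A
Voltage across the parallel pair: V_p = I × R_p = 19.14 × 7.462 = 142.9 V
R3 is across V_p, so use P = V²/R for that branch.
P_R3 = (142.9)² / 29.4 = 694.1 W

694 W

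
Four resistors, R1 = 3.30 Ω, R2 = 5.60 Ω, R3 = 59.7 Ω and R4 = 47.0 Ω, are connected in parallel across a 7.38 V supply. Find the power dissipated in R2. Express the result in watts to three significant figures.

9.73 W

Each parallel branch sees the full supply voltage, so P = V²/R applies directly to the target branch.
P_R2 = V² / R2 = (7.38)² / 5.60 Ω = 9.726 W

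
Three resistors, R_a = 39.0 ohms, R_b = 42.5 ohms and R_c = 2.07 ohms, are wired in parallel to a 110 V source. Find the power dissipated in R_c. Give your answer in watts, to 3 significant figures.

5850 W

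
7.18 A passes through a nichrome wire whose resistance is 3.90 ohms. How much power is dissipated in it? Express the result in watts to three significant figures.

Current and resistance are given, so P = I²R is the direct form.
P = (7.180 A)² × 3.90 Ω = 201.1 W

201 W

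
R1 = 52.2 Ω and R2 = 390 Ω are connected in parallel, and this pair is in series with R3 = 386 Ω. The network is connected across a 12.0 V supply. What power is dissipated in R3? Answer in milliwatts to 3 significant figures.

Combine R1 and R2 into their parallel equivalent first, reducing the network to two series resistors.
R_p = (52.2×390)/(52.2+390) = 46.04 Ω
R_total = R_p + 386 = 46.04 + 386 = 432.0 Ω
I = V / R_total = 12.0 / 432.0 = 0.02778 A
R3 is the series element, so its power is I²R.
P_R3 = (0.02778)² × 386 = 0.2978 W

298 mW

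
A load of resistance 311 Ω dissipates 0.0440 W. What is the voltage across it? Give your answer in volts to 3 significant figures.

3.70 V

The two known quantities fix the third via V = √(P R).
V = √(0.0440 × 311) = 3.699 V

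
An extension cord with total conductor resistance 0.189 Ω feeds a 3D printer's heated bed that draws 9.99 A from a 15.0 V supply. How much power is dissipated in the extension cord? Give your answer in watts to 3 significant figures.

The extension cord is a series resistance carrying the load current; its dissipation is I²R_line.
The extension cord carries the full 9.99 A.
P_line = I² R_line = (9.990)² × 0.189 = 18.86 W

18.9 W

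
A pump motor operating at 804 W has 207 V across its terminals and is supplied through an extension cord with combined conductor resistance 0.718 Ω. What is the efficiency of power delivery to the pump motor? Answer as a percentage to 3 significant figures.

98.7 %

I = P / V = 804 / 207 = 3.884 A through the extension cord.
P_line = I² R_line = (3.884)² × 0.718 = 10.83 W
P_source = P_load + P_line = 804.0 + 10.83 = 814.8 W
η = P_load / P_source = 804.0 / 814.8 = 0.9867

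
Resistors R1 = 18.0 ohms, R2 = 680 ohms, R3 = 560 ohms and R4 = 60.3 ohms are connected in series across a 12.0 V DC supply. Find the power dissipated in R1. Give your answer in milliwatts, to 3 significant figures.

Series elements share the same current, so find I first, then use P = I²R.
R_total = 18.0 + 680 + 560 + 60.3 = 1318 Ω
I = V / R_total = 12.0 / 1318 = 0.009103 A
P_R1 = I² × R1 = (0.009103)² × 18.0 = 0.001491 W

1.49 mW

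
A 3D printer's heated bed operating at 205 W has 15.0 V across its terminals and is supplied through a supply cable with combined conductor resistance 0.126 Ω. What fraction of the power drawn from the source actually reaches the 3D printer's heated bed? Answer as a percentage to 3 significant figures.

89.7 %

I = P / V = 205 / 15.0 = 13.67 A through the supply cable.
P_line = I² R_line = (13.67)² × 0.126 = 23.53 W
P_source = P_load + P_line = 205.0 + 23.53 = 228.5 W
η = P_load / P_source = 205.0 / 228.5 = 0.8970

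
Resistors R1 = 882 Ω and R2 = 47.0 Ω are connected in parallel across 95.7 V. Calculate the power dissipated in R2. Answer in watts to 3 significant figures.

R2 sits directly across the source, so P = V²/R with V = 95.7 V.
P_R2 = V² / R2 = (95.7)² / 47.0 Ω = 194.9 W

195 W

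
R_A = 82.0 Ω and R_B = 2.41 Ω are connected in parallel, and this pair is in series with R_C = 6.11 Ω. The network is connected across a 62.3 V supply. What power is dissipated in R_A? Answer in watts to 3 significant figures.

Reduce the parallel combination to a single R_p; the circuit then becomes R_p in series with the remaining resistor.
R_p = (82.0×2.41)/(82.0+2.41) = 2.341 Ω
R_total = R_p + 6.11 = 2.341 + 6.11 = 8.451 Ω
I = V / R_total = 62.3 / 8.451 = 7.372 A
Voltage across the parallel pair: V_p = I × R_p = 7.372 × 2.341 = 17.26 V
Use P = V²/R for R_A with V = V_p.
P_R_A = (17.26)² / 82.0 = 3.632 W

3.63 W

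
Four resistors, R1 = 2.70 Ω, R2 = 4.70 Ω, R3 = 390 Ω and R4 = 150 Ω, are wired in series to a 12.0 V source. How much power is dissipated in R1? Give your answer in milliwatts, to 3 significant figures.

1.30 mW

Series elements share the same current, so find I first, then use P = I²R.
R_total = 2.70 + 4.70 + 390 + 150 = 547.4 Ω
I = V / R_total = 12.0 / 547.4 = 0.02192 A
P_R1 = I² × R1 = (0.02192)² × 2.70 = 0.001298 W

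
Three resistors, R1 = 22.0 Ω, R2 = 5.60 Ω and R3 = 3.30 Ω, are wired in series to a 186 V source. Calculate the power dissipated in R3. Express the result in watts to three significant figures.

120 W

Series elements share the same current, so find I first, then use P = I²R.
R_total = 22.0 + 5.60 + 3.30 = 30.90 Ω
I = V / R_total = 186 / 30.90 = 6.019 A
P_R3 = I² × R3 = (6.019)² × 3.30 = 119.6 W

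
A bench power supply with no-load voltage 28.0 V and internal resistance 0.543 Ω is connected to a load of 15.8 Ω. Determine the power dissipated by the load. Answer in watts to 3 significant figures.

46.4 W

Load and internal resistance form a series loop — compute the loop current, then the load power via I²R.
I = ε / (r + R) = 28.0 / (0.543 + 15.8) = 1.713 A
P_load = I² R = (1.713)² × 15.8 = 46.38 W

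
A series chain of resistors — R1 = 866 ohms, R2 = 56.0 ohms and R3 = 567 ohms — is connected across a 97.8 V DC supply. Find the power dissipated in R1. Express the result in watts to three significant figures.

3.74 W

Series elements share the same current, so find I first, then use P = I²R.
R_total = 866 + 56.0 + 567 = 1489 Ω
I = V / R_total = 97.8 / 1489 = 0.06568 A
P_R1 = I² × R1 = (0.06568)² × 866 = 3.736 W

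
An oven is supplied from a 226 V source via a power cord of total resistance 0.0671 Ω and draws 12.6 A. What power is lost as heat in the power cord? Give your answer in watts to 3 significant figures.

Only the current and the line resistance are needed for the I²R loss.
The power cord carries the full 12.6 A.
P_line = I² R_line = (12.60)² × 0.0671 = 10.65 W

10.7 W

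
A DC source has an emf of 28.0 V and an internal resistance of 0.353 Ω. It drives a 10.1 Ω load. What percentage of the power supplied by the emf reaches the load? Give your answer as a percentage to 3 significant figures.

Both r and R carry the same current, so the power split is just the resistance split: η = R/(R+r).
η = R / (R + r) = 10.1 / (10.1 + 0.353) = 0.9662

96.6 %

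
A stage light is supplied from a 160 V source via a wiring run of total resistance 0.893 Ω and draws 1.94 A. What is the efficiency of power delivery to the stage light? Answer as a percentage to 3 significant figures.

98.9 %

The wiring run carries the full 1.94 A.
P_line = I² R_line = (1.940)² × 0.893 = 3.361 W
P_source = V I = 160 × 1.940 = 310.4 W; P_load = 307.0 W
η = P_load / P_source = 307.0 / 310.4 = 0.9892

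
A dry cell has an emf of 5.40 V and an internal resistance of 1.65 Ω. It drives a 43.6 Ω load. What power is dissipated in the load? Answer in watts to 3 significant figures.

0.621 W

With r and R in series, I = ε/(r+R); the load dissipates I²R.
I = ε / (r + R) = 5.40 / (1.65 + 43.6) = 0.1193 A
P_load = I² R = (0.1193)² × 43.6 = 0.6209 W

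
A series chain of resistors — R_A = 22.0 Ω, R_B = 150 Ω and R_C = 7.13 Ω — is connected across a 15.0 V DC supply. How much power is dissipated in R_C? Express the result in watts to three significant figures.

0.0500 W

In a series string the same current flows through every resistor — find that current, then P = I²R for the one we want.
R_total = 22.0 + 150 + 7.13 = 179.1 Ω
I = V / R_total = 15.0 / 179.1 = 0.08374 A
P_R_C = I² × R_C = (0.08374)² × 7.13 = 0.05000 W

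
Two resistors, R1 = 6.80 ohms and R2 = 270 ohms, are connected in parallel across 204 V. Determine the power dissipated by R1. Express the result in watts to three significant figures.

Every branch has 204 V across it, so for R1 the power is simply V²/R.
P_R1 = V² / R1 = (204)² / 6.80 Ω = 6120 W

6120 W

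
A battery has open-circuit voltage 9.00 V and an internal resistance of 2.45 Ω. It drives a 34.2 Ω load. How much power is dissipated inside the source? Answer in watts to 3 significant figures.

0.148 W

r is in series with the load, so it carries the full circuit current — the loss in it is I²r.
I = ε / (r + R) = 9.00 / (2.45 + 34.2) = 0.2456 A
P_int = I² r = (0.2456)² × 2.45 = 0.1477 W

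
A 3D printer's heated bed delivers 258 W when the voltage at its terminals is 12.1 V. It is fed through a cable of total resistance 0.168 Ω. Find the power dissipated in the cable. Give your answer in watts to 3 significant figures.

The cable and load are in series, so the same current flows in both; the loss is I²R_line.
I = P / V = 258 / 12.1 = 21.32 A through the cable.
P_line = I² R_line = (21.32)² × 0.168 = 76.38 W

76.4 W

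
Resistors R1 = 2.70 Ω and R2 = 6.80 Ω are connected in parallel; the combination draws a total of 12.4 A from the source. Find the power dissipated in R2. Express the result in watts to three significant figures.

84.5 W

The branches share the same voltage, but only the total current is given — find V from the equivalent resistance first.
1/R_eq = 1/2.70 + 1/6.80 ⇒ R_eq = 1.933 Ω
V = I_total × R_eq = 12.40 × 1.933 = 23.96 V
P_R2 = V² / R2 = (23.96)² / 6.80 = 84.46 W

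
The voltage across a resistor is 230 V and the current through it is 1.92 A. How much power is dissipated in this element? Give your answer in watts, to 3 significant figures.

442 W

Since both terminal voltage and current are stated, P = V I gives the power in one step.
P = 230 V × 1.920 A = 441.6 W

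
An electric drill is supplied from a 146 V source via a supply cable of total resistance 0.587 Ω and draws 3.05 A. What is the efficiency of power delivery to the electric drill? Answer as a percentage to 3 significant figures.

The supply cable carries the full 3.05 A.
P_line = I² R_line = (3.050)² × 0.587 = 5.461 W
P_source = V I = 146 × 3.050 = 445.3 W; P_load = 439.8 W
η = P_load / P_source = 439.8 / 445.3 = 0.9877

98.8 %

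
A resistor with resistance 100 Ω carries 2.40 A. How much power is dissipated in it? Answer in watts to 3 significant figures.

576 W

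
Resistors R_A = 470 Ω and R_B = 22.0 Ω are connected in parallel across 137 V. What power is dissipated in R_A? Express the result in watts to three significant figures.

39.9 W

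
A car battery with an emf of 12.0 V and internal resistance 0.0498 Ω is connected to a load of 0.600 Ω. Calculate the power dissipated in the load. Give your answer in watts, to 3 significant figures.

205 W

Load and internal resistance form a series loop — compute the loop current, then the load power via I²R.
I = ε / (r + R) = 12.0 / (0.0498 + 0.600) = 18.47 A
P_load = I² R = (18.47)² × 0.600 = 204.6 W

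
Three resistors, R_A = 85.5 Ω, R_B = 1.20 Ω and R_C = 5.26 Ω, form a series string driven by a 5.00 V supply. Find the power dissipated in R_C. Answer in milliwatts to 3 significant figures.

15.5 mW

Since the resistors are in series they all carry the loop current I = V/R_total; the power in any one is I²R.
R_total = 85.5 + 1.20 + 5.26 = 91.96 Ω
I = V / R_total = 5.00 / 91.96 = 0.05437 A
P_R_C = I² × R_C = (0.05437)² × 5.26 = 0.01555 W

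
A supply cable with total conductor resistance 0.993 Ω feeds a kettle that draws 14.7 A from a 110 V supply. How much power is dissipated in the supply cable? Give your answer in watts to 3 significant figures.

Line loss is just I²R for the cable — we know both I and R_line directly.
The supply cable carries the full 14.7 A.
P_line = I² R_line = (14.70)² × 0.993 = 214.6 W

215 W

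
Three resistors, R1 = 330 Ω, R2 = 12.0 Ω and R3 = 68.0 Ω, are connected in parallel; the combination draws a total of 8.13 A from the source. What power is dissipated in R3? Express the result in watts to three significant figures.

Parallel branches share V, not I — compute V via R_eq, then use V²/R for the target branch.
1/R_eq = 1/330 + 1/12.0 + 1/68.0 ⇒ R_eq = 9.894 Ω
V = I_total × R_eq = 8.130 × 9.894 = 80.44 V
P_R3 = V² / R3 = (80.44)² / 68.0 = 95.16 W

95.2 W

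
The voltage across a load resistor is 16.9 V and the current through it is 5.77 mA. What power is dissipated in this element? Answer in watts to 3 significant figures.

Since both terminal voltage and current are stated, P = V I gives the power in one step.
P = 16.9 V × 0.005770 A = 0.09751 W

0.0975 W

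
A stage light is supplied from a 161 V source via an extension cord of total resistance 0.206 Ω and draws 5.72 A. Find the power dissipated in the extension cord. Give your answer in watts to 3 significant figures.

6.74 W

Only the current and the line resistance are needed for the I²R loss.
The extension cord carries the full 5.72 A.
P_line = I² R_line = (5.720)² × 0.206 = 6.740 W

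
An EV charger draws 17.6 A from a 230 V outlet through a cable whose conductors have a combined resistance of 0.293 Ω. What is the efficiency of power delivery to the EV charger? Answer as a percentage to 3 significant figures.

The cable carries the full 17.6 A.
P_line = I² R_line = (17.60)² × 0.293 = 90.76 W
P_source = V I = 230 × 17.60 = 4048 W; P_load = 3957 W
η = P_load / P_source = 3957 / 4048 = 0.9776

97.8 %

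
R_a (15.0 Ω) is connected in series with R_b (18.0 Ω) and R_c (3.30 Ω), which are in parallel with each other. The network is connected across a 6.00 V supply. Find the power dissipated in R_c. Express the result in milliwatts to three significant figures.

268 mW

Collapse R_b‖R_c to a single equivalent, reducing the network to two series elements.
R_p = (18.0×3.30)/(18.0+3.30) = 2.789 Ω
R_total = 15.0 + 2.789 = 17.79 Ω
I = V / R_total = 6.00 / 17.79 = 0.3373 A
Voltage across the parallel pair: V_p = I × R_p = 0.3373 × 2.789 = 0.9406 V
R_c sees V_p directly, so P = V_p² / R_c.
P_R_c = (0.9406)² / 3.30 = 0.2681 W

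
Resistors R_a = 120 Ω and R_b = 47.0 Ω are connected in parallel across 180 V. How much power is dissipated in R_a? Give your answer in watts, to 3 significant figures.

270 W

Each parallel branch sees the full supply voltage, so P = V²/R applies directly to the target branch.
P_R_a = V² / R_a = (180)² / 120 Ω = 270.0 W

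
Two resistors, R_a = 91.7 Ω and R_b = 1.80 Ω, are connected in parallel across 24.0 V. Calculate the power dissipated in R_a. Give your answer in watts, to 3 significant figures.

Parallel branches share the same voltage; P = V²/R gives the branch power in one step.
P_R_a = V² / R_a = (24.0)² / 91.7 Ω = 6.281 W

6.28 W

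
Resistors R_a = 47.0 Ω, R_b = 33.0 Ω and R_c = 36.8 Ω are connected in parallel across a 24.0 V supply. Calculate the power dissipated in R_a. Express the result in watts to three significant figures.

12.3 W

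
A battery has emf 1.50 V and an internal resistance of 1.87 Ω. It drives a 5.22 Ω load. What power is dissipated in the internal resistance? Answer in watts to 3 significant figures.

Internal loss is I²r, with I set by the total series resistance r+R.
I = ε / (r + R) = 1.50 / (1.87 + 5.22) = 0.2116 A
P_int = I² r = (0.2116)² × 1.87 = 0.08370 W

0.0837 W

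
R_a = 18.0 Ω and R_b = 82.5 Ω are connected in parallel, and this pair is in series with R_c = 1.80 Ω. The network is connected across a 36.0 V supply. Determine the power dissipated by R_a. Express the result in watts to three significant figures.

57.2 W

Reduce the parallel combination to a single R_p; the circuit then becomes R_p in series with the remaining resistor.
R_p = (18.0×82.5)/(18.0+82.5) = 14.78 Ω
R_total = R_p + 1.80 = 14.78 + 1.80 = 16.58 Ω
I = V / R_total = 36.0 / 16.58 = 2.172 A
Voltage across the parallel pair: V_p = I × R_p = 2.172 × 14.78 = 32.09 V
Use P = V²/R for R_a with V = V_p.
P_R_a = (32.09)² / 18.0 = 57.21 W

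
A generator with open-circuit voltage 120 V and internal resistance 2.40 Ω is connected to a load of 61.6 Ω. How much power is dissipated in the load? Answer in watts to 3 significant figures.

217 W

Load and internal resistance form a series loop — compute the loop current, then the load power via I²R.
I = ε / (r + R) = 120 / (2.40 + 61.6) = 1.875 A
P_load = I² R = (1.875)² × 61.6 = 216.6 W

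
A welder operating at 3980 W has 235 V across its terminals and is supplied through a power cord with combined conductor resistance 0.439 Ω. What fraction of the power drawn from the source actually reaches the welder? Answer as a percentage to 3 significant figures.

I = P / V = 3980 / 235 = 16.94 A through the power cord.
P_line = I² R_line = (16.94)² × 0.439 = 125.9 W
P_source = P_load + P_line = 3980 + 125.9 = 4106 W
η = P_load / P_source = 3980 / 4106 = 0.9693

96.9 %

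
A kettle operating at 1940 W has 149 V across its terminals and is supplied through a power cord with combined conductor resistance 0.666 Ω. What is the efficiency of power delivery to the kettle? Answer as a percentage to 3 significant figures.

94.5 %

I = P / V = 1940 / 149 = 13.02 A through the power cord.
P_line = I² R_line = (13.02)² × 0.666 = 112.9 W
P_source = P_load + P_line = 1940 + 112.9 = 2053 W
η = P_load / P_source = 1940 / 2053 = 0.9450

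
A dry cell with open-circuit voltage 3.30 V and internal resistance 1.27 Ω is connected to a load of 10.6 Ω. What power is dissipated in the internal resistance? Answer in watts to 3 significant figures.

0.0982 W

r is in series with the load, so it carries the full circuit current — the loss in it is I²r.
I = ε / (r + R) = 3.30 / (1.27 + 10.6) = 0.2780 A
P_int = I² r = (0.2780)² × 1.27 = 0.09816 W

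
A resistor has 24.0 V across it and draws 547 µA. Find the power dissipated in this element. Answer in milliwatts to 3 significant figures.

13.1 mW

With V and I both given, power follows immediately from P = V I.
P = 24.0 V × 0.0005470 A = 0.01313 W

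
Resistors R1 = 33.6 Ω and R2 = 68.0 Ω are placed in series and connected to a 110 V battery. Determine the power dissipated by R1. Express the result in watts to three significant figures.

39.4 W

In a series string the same current flows through every resistor — find that current, then P = I²R for the one we want.
R_total = 33.6 + 68.0 = 101.6 Ω
I = V / R_total = 110 / 101.6 = 1.083 A
P_R1 = I² × R1 = (1.083)² × 33.6 = 39.39 W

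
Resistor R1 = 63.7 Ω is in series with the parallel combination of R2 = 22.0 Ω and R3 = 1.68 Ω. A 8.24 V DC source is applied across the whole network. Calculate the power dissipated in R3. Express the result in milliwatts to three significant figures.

23.1 mW

First combine the parallel branches into one equivalent R_p, then R1 + R_p is a series pair.
R_p = (22.0×1.68)/(22.0+1.68) = 1.561 Ω
R_total = 63.7 + 1.561 = 65.26 Ω
I = V / R_total = 8.24 / 65.26 = 0.1263 A
Voltage across the parallel pair: V_p = I × R_p = 0.1263 × 1.561 = 0.1971 V
R3 is across V_p, so use P = V²/R for that branch.
P_R3 = (0.1971)² / 1.68 = 0.02312 W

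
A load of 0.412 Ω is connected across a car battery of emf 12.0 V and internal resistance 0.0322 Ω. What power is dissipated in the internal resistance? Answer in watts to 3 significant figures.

Internal loss is I²r, with I set by the total series resistance r+R.
I = ε / (r + R) = 12.0 / (0.0322 + 0.412) = 27.01 A
P_int = I² r = (27.01)² × 0.0322 = 23.50 W

23.5 W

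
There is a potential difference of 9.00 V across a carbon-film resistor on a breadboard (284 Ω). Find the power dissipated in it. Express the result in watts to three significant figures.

0.285 W

We know the drop across the element and its resistance — P = V²/R, one step.
P = (9.00 V)² / 284 Ω = 0.2852 W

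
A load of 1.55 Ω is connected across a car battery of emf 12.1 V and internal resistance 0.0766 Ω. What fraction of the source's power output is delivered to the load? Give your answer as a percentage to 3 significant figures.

95.3 %

η = P_load/(P_load+P_int) = I²R/(I²R+I²r) = R/(R+r) — the I² cancels for series elements.
η = R / (R + r) = 1.55 / (1.55 + 0.0766) = 0.9529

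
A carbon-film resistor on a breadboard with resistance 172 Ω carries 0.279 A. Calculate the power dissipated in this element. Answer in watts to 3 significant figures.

13.4 W

Current and resistance are given, so P = I²R is the direct form.
P = (0.2790 A)² × 172 Ω = 13.39 W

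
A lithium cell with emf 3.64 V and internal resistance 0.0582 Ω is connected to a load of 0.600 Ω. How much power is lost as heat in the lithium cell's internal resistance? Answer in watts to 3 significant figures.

1.78 W

The source's internal resistance is just another series element carrying I; its dissipation is I²r.
I = ε / (r + R) = 3.64 / (0.0582 + 0.600) = 5.530 A
P_int = I² r = (5.530)² × 0.0582 = 1.780 W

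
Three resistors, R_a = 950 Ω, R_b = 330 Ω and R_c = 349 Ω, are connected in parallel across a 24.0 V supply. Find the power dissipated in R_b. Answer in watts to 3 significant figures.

1.75 W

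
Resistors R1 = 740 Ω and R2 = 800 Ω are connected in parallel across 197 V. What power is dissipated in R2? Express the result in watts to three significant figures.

The supply voltage appears across each parallel branch — just use P = V²/R2.
P_R2 = V² / R2 = (197)² / 800 Ω = 48.51 W

48.5 W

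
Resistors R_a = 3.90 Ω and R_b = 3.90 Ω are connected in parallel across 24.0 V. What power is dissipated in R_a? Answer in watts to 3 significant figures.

Parallel branches share the same voltage; P = V²/R gives the branch power in one step.
P_R_a = V² / R_a = (24.0)² / 3.90 Ω = 147.7 W

148 W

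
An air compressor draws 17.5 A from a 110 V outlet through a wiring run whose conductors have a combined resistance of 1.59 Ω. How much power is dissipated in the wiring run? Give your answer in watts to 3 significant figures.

The wiring run is a series resistance carrying the load current; its dissipation is I²R_line.
The wiring run carries the full 17.5 A.
P_line = I² R_line = (17.50)² × 1.59 = 486.9 W

487 W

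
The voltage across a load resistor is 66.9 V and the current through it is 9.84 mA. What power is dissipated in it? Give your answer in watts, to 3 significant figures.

0.658 W

V and I are known directly — P = V I, no intermediate step needed.
P = 66.9 V × 0.009840 A = 0.6583 W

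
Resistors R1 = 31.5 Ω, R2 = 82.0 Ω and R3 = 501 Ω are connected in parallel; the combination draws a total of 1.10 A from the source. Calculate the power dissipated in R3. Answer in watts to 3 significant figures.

1.14 W

Only the total current is stated, so first find the parallel equivalent to get the voltage across the combination.
1/R_eq = 1/31.5 + 1/82.0 + 1/501 ⇒ R_eq = 21.77 Ω
V = I_total × R_eq = 1.100 × 21.77 = 23.95 V
P_R3 = V² / R3 = (23.95)² / 501 = 1.145 W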